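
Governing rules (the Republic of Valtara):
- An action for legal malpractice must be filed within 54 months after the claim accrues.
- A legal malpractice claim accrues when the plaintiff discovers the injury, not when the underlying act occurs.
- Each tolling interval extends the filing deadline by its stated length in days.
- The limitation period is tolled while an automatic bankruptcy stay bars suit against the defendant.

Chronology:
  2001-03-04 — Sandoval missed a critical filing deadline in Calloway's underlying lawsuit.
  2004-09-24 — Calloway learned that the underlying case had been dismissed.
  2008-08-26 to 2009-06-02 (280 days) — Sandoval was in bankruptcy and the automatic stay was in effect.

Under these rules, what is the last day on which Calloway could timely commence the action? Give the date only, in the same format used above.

The claim did not accrue until Calloway discovered the injury on 2004-09-24; the 2001-03-04 act date does not start the clock under the stated rule.
The untolled deadline — 54 months after 2004-09-24 — is 2009-03-24.
The automatic bankruptcy stay from 2008-08-26 to 2009-06-02 tolled the period for 280 days, extending the deadline to 2009-12-29.

2009-12-29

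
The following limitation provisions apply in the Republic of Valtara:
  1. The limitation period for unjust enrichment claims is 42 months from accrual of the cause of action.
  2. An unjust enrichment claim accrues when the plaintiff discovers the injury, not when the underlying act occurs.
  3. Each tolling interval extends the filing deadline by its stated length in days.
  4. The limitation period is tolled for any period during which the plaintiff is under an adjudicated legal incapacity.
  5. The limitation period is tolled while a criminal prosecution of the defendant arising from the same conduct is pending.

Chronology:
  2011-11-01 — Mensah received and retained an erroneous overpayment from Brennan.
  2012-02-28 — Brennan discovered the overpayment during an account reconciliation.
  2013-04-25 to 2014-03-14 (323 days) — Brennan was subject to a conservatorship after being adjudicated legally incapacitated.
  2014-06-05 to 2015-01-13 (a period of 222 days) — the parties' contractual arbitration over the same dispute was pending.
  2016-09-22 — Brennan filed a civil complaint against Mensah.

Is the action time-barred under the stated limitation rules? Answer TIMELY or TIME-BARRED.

Under the discovery rule, the claim accrued on 2012-02-28, when Brennan discovered the injury — not on the 2011-11-01 date of the underlying act.
42 months from 2012-02-28 is 2015-08-28.
The period was tolled for 323 days by the plaintiff's legal incapacity (2013-04-25 to 2014-03-14), pushing the deadline to 2016-07-16.
Although a pending arbitration ran from 2014-06-05 to 2015-01-13, the stated rules do not make that a tolling event, so it is disregarded.
Filing on 2016-09-22 missed the 2016-07-16 deadline — the action is time-barred.

TIME-BARRED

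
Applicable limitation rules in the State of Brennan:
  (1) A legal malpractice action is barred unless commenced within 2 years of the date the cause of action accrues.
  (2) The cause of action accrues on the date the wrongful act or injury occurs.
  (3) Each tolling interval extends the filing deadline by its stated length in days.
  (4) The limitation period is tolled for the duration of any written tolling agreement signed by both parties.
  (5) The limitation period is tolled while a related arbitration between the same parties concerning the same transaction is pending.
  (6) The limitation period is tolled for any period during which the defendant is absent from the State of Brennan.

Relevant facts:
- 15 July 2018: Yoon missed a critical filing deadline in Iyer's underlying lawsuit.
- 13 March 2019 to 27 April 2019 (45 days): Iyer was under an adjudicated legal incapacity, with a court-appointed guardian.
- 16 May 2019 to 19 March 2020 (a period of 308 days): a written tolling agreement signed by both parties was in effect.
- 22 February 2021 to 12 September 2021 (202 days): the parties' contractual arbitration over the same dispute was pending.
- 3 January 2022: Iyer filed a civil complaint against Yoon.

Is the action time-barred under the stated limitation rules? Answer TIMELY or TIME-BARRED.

The claim accrued on 15 July 2018, when the wrongful act occurred.
2 years from 15 July 2018 is 15 July 2020.
The period was tolled for 308 days by the written tolling agreement (16 May 2019 to 19 March 2020), pushing the deadline to 19 May 2021.
The period was tolled for 202 days by the pending related arbitration (22 February 2021 to 12 September 2021), pushing the deadline to 7 December 2021.
The plaintiff's legal incapacity from 13 March 2019 to 27 April 2019 does not toll the period, because no stated rule makes the plaintiff's incapacity a tolling event.
Filing on 3 January 2022 missed the 7 December 2021 deadline — the action is time-barred.

TIME-BARRED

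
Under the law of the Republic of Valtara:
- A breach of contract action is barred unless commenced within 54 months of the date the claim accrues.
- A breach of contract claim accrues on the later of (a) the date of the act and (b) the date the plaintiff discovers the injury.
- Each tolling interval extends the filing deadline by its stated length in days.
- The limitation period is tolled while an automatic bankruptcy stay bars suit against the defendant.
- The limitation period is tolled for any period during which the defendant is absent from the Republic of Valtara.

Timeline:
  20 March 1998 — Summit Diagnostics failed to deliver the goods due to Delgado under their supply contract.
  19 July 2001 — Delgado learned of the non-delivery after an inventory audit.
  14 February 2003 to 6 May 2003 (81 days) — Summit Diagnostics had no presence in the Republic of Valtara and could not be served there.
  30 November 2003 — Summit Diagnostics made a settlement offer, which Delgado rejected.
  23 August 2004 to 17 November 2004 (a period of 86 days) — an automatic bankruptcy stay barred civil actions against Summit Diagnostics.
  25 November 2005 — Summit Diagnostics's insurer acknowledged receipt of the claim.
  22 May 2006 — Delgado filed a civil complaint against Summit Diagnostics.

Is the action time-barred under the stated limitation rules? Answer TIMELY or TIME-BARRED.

Because discovery on 19 July 2001 post-dates the 20 March 1998 act, accrual under the later-of rule falls on 19 July 2001.
Adding the 54 months base period to 19 July 2001 gives a deadline of 19 January 2006, before any tolling.
The period was tolled for 81 days by the defendant's absence from the jurisdiction (14 February 2003 to 6 May 2003), pushing the deadline to 10 April 2006.
The automatic bankruptcy stay from 23 August 2004 to 17 November 2004 tolled the period for 86 days, extending the deadline to 5 July 2006.
Nothing else in the chronology tolls or restarts the period.
Delgado filed on 22 May 2006, before the 5 July 2006 deadline, so the action is timely.

TIMELY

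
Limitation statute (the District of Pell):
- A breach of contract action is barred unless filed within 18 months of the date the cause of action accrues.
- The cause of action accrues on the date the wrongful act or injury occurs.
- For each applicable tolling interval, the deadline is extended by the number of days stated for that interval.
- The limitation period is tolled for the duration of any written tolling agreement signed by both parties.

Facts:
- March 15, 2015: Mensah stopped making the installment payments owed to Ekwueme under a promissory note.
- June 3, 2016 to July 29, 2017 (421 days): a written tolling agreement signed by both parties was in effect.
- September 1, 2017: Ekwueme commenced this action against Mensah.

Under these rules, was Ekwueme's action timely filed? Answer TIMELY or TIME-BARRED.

The cause of action accrued on March 15, 2015, the date of the act.
The untolled deadline — 18 months after March 15, 2015 — is September 15, 2016.
Because the written tolling agreement ran from June 3, 2016 to July 29, 2017, the deadline is extended by 421 days to November 10, 2017.
Ekwueme filed on September 1, 2017, before the November 10, 2017 deadline, so the action is timely.

TIMELY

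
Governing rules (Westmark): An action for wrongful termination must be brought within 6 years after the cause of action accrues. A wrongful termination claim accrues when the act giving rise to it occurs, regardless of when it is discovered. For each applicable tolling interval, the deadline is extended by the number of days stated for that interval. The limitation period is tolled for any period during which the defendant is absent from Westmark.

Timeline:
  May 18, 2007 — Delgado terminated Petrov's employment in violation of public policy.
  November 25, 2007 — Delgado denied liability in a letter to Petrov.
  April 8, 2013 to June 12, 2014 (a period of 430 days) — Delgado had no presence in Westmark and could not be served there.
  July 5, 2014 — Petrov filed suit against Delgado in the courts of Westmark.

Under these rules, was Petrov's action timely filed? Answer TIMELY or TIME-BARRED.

TIMELY

The claim accrued on May 18, 2007, when the wrongful act occurred.
The untolled deadline — 6 years after May 18, 2007 — is May 18, 2013.
The defendant's absence from the jurisdiction from April 8, 2013 to June 12, 2014 tolled the period for 430 days, extending the deadline to July 22, 2014.
None of the other events listed affects the running of the period under the stated rules.
Filing on July 5, 2014 beat the July 22, 2014 deadline — the action is timely.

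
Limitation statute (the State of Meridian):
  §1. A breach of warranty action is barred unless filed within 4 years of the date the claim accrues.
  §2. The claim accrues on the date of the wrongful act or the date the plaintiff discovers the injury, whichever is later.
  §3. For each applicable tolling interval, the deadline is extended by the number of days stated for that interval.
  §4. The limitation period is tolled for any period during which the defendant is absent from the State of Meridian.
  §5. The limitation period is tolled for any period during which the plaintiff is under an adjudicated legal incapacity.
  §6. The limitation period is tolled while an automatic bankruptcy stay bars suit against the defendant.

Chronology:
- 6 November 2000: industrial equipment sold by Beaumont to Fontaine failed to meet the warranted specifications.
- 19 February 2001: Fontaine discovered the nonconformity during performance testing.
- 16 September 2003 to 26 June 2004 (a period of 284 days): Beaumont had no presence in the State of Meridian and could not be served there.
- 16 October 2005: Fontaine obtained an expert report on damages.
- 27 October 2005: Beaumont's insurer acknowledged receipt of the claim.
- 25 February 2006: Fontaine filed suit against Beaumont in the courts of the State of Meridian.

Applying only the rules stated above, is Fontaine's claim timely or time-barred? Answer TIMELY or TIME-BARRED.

TIME-BARRED

Taking the later of the act (6 November 2000) and discovery (19 February 2001), the claim accrued on 19 February 2001.
The untolled deadline — 4 years after 19 February 2001 — is 19 February 2005.
Because the defendant's absence from the jurisdiction ran from 16 September 2003 to 26 June 2004, the deadline is extended by 284 days to 30 November 2005.
The other events in the timeline have no effect on the limitation period under the stated rules.
The 25 February 2006 filing falls after the 30 November 2005 deadline; the claim is time-barred.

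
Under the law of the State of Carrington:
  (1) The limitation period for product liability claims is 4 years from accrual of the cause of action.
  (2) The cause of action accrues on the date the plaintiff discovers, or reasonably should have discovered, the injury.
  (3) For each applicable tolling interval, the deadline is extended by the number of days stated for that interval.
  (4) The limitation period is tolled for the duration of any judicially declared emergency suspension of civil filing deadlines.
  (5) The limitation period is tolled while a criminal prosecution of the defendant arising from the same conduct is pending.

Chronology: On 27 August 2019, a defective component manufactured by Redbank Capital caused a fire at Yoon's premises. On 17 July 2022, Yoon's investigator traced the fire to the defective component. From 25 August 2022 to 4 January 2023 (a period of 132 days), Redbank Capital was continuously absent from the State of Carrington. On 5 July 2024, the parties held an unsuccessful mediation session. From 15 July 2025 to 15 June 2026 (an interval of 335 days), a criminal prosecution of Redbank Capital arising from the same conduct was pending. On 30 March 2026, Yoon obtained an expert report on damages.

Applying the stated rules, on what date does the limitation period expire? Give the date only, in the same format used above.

17 June 2027

Accrual is tied to discovery, so the period began on 17 July 2022 rather than on 27 August 2019 when the act occurred.
4 years from 17 July 2022 is 17 July 2026.
Because the pending criminal prosecution ran from 15 July 2025 to 15 June 2026, the deadline is extended by 335 days to 17 June 2027.
Although the defendant's absence ran from 25 August 2022 to 4 January 2023, the stated rules do not make that a tolling event, so it is disregarded.
Nothing else in the chronology tolls or restarts the period.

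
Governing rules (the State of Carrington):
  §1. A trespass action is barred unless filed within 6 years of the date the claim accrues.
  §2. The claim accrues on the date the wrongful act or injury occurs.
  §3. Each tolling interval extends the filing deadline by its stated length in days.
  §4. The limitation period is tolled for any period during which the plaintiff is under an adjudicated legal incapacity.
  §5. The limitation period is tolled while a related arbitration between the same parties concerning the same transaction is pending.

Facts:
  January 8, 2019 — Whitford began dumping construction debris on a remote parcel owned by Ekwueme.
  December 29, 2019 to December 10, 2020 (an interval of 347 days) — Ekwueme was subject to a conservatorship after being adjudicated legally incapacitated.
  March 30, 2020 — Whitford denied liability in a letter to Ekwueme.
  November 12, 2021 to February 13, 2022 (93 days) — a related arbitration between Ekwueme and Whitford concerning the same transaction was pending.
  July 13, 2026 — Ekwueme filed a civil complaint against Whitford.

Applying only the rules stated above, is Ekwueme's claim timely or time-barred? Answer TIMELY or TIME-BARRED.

The claim accrued on January 8, 2019, the date of the act.
6 years from January 8, 2019 is January 8, 2025.
Because the plaintiff's legal incapacity ran from December 29, 2019 to December 10, 2020, the deadline is extended by 347 days to December 21, 2025.
The period was tolled for 93 days by the pending related arbitration (November 12, 2021 to February 13, 2022), pushing the deadline to March 24, 2026.
The other events in the timeline have no effect on the limitation period under the stated rules.
Ekwueme filed on July 13, 2026, after the March 24, 2026 deadline, so the action is time-barred.

TIME-BARRED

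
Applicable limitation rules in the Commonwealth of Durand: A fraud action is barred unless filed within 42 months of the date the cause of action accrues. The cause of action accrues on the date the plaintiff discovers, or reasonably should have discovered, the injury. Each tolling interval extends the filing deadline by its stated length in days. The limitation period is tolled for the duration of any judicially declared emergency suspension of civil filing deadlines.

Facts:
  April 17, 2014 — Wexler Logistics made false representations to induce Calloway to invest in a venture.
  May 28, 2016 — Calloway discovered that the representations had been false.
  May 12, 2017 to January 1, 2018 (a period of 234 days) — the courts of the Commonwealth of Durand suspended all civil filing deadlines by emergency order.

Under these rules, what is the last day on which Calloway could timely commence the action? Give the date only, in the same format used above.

Accrual is tied to discovery, so the period began on May 28, 2016 rather than on April 17, 2014 when the act occurred.
42 months from May 28, 2016 is November 28, 2019.
The emergency suspension of filing deadlines from May 12, 2017 to January 1, 2018 tolled the period for 234 days, extending the deadline to July 19, 2020.

July 19, 2020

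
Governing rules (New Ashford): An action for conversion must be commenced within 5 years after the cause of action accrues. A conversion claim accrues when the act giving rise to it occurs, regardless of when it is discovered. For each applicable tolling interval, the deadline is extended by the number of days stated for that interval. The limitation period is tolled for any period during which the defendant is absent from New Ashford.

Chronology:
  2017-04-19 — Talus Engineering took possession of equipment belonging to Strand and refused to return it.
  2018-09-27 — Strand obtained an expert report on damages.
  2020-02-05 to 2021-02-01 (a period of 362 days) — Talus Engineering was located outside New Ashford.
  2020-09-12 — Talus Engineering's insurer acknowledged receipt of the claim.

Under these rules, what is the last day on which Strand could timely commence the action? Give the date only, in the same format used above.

2023-04-16

The limitation period began to run on 2017-04-19.
The untolled deadline — 5 years after 2017-04-19 — is 2022-04-19.
The defendant's absence from the jurisdiction from 2020-02-05 to 2021-02-01 tolled the period for 362 days, extending the deadline to 2023-04-16.
The other events in the timeline have no effect on the limitation period under the stated rules.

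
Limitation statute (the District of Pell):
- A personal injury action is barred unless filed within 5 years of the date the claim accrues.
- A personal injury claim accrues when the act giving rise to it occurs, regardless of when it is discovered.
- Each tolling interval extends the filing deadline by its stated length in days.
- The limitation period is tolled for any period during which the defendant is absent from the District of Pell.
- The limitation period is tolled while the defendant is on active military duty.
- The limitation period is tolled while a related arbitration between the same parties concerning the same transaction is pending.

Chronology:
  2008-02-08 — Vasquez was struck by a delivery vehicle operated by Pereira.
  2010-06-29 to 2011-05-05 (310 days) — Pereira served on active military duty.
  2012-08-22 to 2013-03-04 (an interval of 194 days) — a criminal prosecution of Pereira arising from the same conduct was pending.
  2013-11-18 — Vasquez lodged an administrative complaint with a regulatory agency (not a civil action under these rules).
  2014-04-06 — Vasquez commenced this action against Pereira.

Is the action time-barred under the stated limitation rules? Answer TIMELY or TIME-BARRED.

The claim accrued on 2008-02-08, when the wrongful act occurred.
Adding the 5 years base period to 2008-02-08 gives a deadline of 2013-02-08, before any tolling.
The period was tolled for 310 days by the defendant's active military service (2010-06-29 to 2011-05-05), pushing the deadline to 2013-12-15.
No stated provision tolls the period for a criminal prosecution, so the interval from 2012-08-22 to 2013-03-04 has no effect on the deadline.
None of the other events listed affects the running of the period under the stated rules.
The 2014-04-06 filing falls after the 2013-12-15 deadline; the claim is time-barred.

TIME-BARRED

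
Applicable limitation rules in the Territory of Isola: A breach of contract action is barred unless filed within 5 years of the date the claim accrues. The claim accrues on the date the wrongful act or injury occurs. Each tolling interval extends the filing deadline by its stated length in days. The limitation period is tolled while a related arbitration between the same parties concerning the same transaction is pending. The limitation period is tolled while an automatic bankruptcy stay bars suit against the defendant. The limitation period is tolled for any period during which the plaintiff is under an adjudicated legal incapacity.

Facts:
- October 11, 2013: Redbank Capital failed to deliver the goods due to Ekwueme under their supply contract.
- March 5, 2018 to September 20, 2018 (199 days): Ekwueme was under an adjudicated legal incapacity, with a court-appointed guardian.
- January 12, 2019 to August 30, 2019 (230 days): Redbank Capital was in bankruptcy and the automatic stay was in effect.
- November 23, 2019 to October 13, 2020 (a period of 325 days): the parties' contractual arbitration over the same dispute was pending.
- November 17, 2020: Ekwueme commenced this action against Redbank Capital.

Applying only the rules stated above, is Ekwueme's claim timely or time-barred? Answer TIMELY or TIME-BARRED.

TIME-BARRED

The claim accrued on October 11, 2013, when the wrongful act occurred.
The untolled deadline — 5 years after October 11, 2013 — is October 11, 2018.
The period was tolled for 199 days by the plaintiff's legal incapacity (March 5, 2018 to September 20, 2018), pushing the deadline to April 28, 2019.
The period was tolled for 230 days by the automatic bankruptcy stay (January 12, 2019 to August 30, 2019), pushing the deadline to December 14, 2019.
Because the pending related arbitration ran from November 23, 2019 to October 13, 2020, the deadline is extended by 325 days to November 3, 2020.
The November 17, 2020 filing falls after the November 3, 2020 deadline; the claim is time-barred.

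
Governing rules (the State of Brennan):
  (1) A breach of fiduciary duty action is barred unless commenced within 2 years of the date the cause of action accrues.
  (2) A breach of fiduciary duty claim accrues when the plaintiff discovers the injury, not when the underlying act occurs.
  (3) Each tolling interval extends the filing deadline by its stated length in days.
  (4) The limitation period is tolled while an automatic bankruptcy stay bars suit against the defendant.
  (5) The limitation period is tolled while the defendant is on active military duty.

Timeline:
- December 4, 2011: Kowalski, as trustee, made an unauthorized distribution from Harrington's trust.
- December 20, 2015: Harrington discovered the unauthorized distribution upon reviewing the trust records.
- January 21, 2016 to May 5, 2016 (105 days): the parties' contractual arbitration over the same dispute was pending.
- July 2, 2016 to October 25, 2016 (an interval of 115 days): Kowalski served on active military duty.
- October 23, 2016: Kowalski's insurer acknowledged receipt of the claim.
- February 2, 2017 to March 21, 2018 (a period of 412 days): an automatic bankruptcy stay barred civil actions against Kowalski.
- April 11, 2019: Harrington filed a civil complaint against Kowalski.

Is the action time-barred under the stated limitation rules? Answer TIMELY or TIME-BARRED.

Accrual is tied to discovery, so the period began on December 20, 2015 rather than on December 4, 2011 when the act occurred.
Adding the 2 years base period to December 20, 2015 gives a deadline of December 20, 2017, before any tolling.
The period was tolled for 115 days by the defendant's active military service (July 2, 2016 to October 25, 2016), pushing the deadline to April 14, 2018.
The period was tolled for 412 days by the automatic bankruptcy stay (February 2, 2017 to March 21, 2018), pushing the deadline to May 31, 2019.
No stated provision tolls the period for a pending arbitration, so the interval from January 21, 2016 to May 5, 2016 has no effect on the deadline.
None of the other events listed affects the running of the period under the stated rules.
Filing on April 11, 2019 beat the May 31, 2019 deadline — the action is timely.

TIMELY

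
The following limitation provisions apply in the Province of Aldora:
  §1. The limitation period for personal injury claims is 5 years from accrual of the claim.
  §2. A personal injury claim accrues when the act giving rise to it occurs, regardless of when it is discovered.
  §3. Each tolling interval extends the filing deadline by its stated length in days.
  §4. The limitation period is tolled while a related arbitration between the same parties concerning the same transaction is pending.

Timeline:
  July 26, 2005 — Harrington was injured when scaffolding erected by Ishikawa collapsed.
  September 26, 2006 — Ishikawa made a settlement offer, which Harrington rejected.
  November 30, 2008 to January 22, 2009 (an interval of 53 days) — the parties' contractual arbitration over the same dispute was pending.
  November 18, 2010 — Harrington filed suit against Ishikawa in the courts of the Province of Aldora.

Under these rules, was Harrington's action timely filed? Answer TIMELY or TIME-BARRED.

The claim accrued on July 26, 2005, the date of the act.
Adding the 5 years base period to July 26, 2005 gives a deadline of July 26, 2010, before any tolling.
The period was tolled for 53 days by the pending related arbitration (November 30, 2008 to January 22, 2009), pushing the deadline to September 17, 2010.
None of the other events listed affects the running of the period under the stated rules.
The November 18, 2010 filing falls after the September 17, 2010 deadline; the claim is time-barred.

TIME-BARRED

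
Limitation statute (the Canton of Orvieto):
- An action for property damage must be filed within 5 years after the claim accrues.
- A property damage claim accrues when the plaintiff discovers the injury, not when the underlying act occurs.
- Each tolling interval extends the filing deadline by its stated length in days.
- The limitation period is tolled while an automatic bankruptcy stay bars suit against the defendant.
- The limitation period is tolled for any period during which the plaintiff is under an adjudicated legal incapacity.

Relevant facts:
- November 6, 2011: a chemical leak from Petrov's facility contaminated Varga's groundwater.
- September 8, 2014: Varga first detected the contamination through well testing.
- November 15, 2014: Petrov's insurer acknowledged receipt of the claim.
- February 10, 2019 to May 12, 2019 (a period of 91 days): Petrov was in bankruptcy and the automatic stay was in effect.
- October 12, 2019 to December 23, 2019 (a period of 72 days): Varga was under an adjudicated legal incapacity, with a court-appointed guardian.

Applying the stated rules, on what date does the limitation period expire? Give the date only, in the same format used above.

The claim did not accrue until Varga discovered the injury on September 8, 2014; the November 6, 2011 act date does not start the clock under the stated rule.
5 years from September 8, 2014 is September 8, 2019.
Because the automatic bankruptcy stay ran from February 10, 2019 to May 12, 2019, the deadline is extended by 91 days to December 8, 2019.
Because the plaintiff's legal incapacity ran from October 12, 2019 to December 23, 2019, the deadline is extended by 72 days to February 18, 2020.
The other events in the timeline have no effect on the limitation period under the stated rules.

February 18, 2020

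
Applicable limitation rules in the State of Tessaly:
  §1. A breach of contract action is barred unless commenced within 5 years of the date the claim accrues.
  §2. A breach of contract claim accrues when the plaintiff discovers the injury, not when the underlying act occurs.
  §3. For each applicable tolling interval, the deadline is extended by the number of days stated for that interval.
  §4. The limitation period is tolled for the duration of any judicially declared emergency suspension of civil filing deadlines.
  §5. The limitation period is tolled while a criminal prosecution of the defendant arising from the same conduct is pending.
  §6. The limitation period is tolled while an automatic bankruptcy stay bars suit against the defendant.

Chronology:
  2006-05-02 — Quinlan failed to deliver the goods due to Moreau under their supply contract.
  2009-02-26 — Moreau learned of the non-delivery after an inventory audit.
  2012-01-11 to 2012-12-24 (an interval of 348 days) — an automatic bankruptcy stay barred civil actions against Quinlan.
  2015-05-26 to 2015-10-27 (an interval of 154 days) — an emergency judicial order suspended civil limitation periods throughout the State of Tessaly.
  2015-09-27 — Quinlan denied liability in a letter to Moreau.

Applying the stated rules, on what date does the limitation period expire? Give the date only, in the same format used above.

The claim did not accrue until Moreau discovered the injury on 2009-02-26; the 2006-05-02 act date does not start the clock under the stated rule.
5 years from 2009-02-26 is 2014-02-26.
Because the automatic bankruptcy stay ran from 2012-01-11 to 2012-12-24, the deadline is extended by 348 days to 2015-02-09.
The emergency suspension of filing deadlines starting 2015-05-26 came too late — the period had run on 2015-02-09 — and so does not extend the deadline.
Nothing else in the chronology tolls or restarts the period.

2015-02-09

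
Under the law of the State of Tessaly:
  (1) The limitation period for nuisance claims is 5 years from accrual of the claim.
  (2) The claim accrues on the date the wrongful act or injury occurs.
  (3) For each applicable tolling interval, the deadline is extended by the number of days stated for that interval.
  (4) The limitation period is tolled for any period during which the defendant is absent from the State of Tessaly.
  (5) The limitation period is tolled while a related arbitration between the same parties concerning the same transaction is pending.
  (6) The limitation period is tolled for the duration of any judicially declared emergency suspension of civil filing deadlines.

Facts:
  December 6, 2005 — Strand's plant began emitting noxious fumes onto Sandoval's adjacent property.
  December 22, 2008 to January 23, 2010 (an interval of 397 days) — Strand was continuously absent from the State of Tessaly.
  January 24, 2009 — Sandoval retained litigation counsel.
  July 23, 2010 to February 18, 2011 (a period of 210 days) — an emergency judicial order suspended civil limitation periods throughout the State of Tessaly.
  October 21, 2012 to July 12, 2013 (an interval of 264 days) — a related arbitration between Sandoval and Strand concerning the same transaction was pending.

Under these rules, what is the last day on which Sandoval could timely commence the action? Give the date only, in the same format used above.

The limitation period began to run on December 6, 2005.
The untolled deadline — 5 years after December 6, 2005 — is December 6, 2010.
The period was tolled for 397 days by the defendant's absence from the jurisdiction (December 22, 2008 to January 23, 2010), pushing the deadline to January 7, 2012.
Because the emergency suspension of filing deadlines ran from July 23, 2010 to February 18, 2011, the deadline is extended by 210 days to August 4, 2012.
The pending related arbitration starting October 21, 2012 came too late — the period had run on August 4, 2012 — and so does not extend the deadline.
None of the other events listed affects the running of the period under the stated rules.

August 4, 2012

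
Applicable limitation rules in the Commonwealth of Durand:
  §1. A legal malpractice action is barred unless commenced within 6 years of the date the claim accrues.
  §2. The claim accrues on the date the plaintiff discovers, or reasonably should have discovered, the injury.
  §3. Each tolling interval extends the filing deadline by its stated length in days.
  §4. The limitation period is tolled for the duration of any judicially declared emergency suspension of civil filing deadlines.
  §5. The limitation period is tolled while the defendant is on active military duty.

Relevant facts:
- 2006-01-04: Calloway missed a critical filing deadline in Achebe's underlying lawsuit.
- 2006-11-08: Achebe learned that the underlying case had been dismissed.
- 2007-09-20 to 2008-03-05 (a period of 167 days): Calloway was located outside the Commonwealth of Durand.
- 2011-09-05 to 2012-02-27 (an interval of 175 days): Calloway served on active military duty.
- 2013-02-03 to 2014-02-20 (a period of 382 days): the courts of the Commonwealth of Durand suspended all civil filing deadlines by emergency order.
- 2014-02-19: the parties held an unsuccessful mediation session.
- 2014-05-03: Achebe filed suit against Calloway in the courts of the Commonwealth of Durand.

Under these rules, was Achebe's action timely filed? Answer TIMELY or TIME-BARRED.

Under the discovery rule, the claim accrued on 2006-11-08, when Achebe discovered the injury — not on the 2006-01-04 date of the underlying act.
6 years from 2006-11-08 is 2012-11-08.
Because the defendant's active military service ran from 2011-09-05 to 2012-02-27, the deadline is extended by 175 days to 2013-05-02.
The period was tolled for 382 days by the emergency suspension of filing deadlines (2013-02-03 to 2014-02-20), pushing the deadline to 2014-05-19.
The defendant's absence from the jurisdiction from 2007-09-20 to 2008-03-05 does not toll the period, because no stated rule makes the defendant's absence a tolling event.
None of the other events listed affects the running of the period under the stated rules.
Filing on 2014-05-03 beat the 2014-05-19 deadline — the action is timely.

TIMELY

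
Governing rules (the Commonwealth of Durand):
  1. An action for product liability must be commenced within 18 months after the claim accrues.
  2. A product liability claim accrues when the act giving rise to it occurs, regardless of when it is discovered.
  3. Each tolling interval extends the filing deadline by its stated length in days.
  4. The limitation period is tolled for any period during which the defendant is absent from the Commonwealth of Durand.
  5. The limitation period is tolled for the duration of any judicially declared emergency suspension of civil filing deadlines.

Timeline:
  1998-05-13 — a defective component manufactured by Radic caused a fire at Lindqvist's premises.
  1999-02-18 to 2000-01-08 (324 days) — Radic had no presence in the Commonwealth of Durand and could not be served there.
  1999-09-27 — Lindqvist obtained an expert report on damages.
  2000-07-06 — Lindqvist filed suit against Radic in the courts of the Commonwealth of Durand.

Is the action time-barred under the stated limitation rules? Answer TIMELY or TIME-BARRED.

TIMELY

The claim accrued on 1998-05-13, the date of the act.
The untolled deadline — 18 months after 1998-05-13 — is 1999-11-13.
The defendant's absence from the jurisdiction from 1999-02-18 to 2000-01-08 tolled the period for 324 days, extending the deadline to 2000-10-02.
The other events in the timeline have no effect on the limitation period under the stated rules.
The 2000-07-06 filing precedes the 2000-10-02 deadline; the claim is timely.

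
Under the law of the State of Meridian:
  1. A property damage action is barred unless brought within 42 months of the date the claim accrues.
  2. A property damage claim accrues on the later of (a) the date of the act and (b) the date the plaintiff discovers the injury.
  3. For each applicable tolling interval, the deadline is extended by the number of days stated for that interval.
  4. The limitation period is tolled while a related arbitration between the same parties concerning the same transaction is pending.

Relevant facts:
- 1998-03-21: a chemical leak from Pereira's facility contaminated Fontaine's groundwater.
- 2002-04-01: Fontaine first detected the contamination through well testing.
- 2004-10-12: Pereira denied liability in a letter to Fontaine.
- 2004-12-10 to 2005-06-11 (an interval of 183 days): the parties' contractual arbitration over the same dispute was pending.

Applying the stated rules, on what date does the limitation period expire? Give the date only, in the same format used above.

2006-04-02

Because discovery on 2002-04-01 post-dates the 1998-03-21 act, accrual under the later-of rule falls on 2002-04-01.
42 months from 2002-04-01 is 2005-10-01.
The pending related arbitration from 2004-12-10 to 2005-06-11 tolled the period for 183 days, extending the deadline to 2006-04-02.
The other events in the timeline have no effect on the limitation period under the stated rules.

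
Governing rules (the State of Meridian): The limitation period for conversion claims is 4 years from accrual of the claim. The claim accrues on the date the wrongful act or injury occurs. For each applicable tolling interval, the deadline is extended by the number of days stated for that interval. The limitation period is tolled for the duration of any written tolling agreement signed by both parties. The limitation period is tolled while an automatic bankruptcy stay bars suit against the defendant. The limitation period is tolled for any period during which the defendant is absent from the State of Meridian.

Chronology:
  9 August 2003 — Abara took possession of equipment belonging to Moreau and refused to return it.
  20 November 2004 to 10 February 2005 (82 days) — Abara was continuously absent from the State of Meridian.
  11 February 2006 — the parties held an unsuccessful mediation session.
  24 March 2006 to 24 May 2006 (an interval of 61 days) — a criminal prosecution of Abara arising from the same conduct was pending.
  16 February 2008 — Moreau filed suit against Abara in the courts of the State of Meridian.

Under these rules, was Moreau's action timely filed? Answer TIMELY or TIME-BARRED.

The limitation period began to run on 9 August 2003.
Adding the 4 years base period to 9 August 2003 gives a deadline of 9 August 2007, before any tolling.
The period was tolled for 82 days by the defendant's absence from the jurisdiction (20 November 2004 to 10 February 2005), pushing the deadline to 30 October 2007.
Although a criminal prosecution ran from 24 March 2006 to 24 May 2006, the stated rules do not make that a tolling event, so it is disregarded.
None of the other events listed affects the running of the period under the stated rules.
Moreau filed on 16 February 2008, after the 30 October 2007 deadline, so the action is time-barred.

TIME-BARRED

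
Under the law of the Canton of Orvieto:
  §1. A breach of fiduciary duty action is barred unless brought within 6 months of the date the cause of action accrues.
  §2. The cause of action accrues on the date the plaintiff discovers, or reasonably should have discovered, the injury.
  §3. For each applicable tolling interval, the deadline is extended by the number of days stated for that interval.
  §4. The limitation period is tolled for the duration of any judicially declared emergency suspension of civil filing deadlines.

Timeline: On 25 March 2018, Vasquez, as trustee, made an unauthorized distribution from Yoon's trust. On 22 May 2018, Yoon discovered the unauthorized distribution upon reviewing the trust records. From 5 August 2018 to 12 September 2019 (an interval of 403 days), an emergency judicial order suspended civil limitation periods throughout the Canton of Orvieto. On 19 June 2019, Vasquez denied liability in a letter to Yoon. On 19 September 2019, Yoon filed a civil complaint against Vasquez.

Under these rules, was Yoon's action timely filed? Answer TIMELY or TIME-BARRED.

TIMELY

Under the discovery rule, the claim accrued on 22 May 2018, when Yoon discovered the injury — not on the 25 March 2018 date of the underlying act.
Adding the 6 months base period to 22 May 2018 gives a deadline of 22 November 2018, before any tolling.
The period was tolled for 403 days by the emergency suspension of filing deadlines (5 August 2018 to 12 September 2019), pushing the deadline to 30 December 2019.
None of the other events listed affects the running of the period under the stated rules.
Yoon filed on 19 September 2019, before the 30 December 2019 deadline, so the action is timely.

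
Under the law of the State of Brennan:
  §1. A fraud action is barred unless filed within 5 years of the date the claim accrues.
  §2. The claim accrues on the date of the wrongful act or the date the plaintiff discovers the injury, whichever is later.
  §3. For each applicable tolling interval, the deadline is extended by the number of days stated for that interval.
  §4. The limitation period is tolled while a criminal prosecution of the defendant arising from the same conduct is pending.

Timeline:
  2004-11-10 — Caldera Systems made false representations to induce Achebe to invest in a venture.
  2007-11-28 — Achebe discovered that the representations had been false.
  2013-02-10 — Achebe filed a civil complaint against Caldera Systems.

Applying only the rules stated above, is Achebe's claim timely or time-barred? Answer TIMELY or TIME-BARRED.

Taking the later of the act (2004-11-10) and discovery (2007-11-28), the claim accrued on 2007-11-28.
5 years from 2007-11-28 is 2012-11-28.
Achebe filed on 2013-02-10, after the 2012-11-28 deadline, so the action is time-barred.

TIME-BARRED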